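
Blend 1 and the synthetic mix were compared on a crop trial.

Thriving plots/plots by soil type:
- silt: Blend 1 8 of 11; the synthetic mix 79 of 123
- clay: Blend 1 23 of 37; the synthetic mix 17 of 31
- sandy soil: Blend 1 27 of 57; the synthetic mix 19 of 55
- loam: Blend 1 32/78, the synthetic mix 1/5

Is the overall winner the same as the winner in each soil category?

No

Silt: Blend 1 8/11 = 72.7%, the synthetic mix 79/123 = 64.2% → Blend 1
Clay: Blend 1 23/37 = 62.2%, the synthetic mix 17/31 = 54.8% → Blend 1
Sandy soil: Blend 1 27/57 = 47.4%, the synthetic mix 19/55 = 34.5% → Blend 1
Loam: Blend 1 32/78 = 41.0%, the synthetic mix 1/5 = 20.0% → Blend 1
Overall: Blend 1 90/183 = 49.2%, the synthetic mix 116/214 = 54.2% → the synthetic mix
Blend 1 wins each soil group but the synthetic mix wins overall — the comparison reverses. Blend 1's plots skew toward loam, which has a lower base rate.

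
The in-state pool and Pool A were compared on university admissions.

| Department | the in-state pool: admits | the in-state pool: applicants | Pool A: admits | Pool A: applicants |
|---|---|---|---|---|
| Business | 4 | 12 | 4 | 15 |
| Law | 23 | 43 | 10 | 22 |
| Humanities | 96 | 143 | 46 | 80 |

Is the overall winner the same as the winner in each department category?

Business: the in-state pool 4/12 = 33.3%, Pool A 4/15 = 26.7% → the in-state pool
Law: the in-state pool 23/43 = 53.5%, Pool A 10/22 = 45.5% → the in-state pool
Humanities: the in-state pool 96/143 = 67.1%, Pool A 46/80 = 57.5% → the in-state pool
Overall: the in-state pool 123/198 = 62.1%, Pool A 60/117 = 51.3% → the in-state pool
The in-state pool wins overall and in every department group — no reversal.

Yes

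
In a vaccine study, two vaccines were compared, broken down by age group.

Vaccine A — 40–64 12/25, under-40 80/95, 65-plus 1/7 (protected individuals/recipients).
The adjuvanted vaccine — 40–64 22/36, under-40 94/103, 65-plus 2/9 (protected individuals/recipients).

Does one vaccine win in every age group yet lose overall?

No

40–64: Vaccine A 12/25 = 48.0%, the adjuvanted vaccine 22/36 = 61.1% → the adjuvanted vaccine
Under-40: Vaccine A 80/95 = 84.2%, the adjuvanted vaccine 94/103 = 91.3% → the adjuvanted vaccine
65-plus: Vaccine A 1/7 = 14.3%, the adjuvanted vaccine 2/9 = 22.2% → the adjuvanted vaccine
Overall: Vaccine A 93/127 = 73.2%, the adjuvanted vaccine 118/148 = 79.7% → the adjuvanted vaccine
The adjuvanted vaccine wins overall and in every age group — no reversal.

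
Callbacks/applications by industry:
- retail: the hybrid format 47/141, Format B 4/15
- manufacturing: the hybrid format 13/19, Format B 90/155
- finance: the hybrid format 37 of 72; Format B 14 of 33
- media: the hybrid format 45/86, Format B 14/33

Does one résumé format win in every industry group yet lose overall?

Yes

Retail: the hybrid format 47/141 = 33.3%, Format B 4/15 = 26.7% → the hybrid format
Manufacturing: the hybrid format 13/19 = 68.4%, Format B 90/155 = 58.1% → the hybrid format
Finance: the hybrid format 37/72 = 51.4%, Format B 14/33 = 42.4% → the hybrid format
Media: the hybrid format 45/86 = 52.3%, Format B 14/33 = 42.4% → the hybrid format
Overall: the hybrid format 142/318 = 44.7%, Format B 122/236 = 51.7% → Format B
The hybrid format wins each industry group but Format B wins overall — the comparison reverses. The hybrid format's applications skew toward retail, which has a lower base rate.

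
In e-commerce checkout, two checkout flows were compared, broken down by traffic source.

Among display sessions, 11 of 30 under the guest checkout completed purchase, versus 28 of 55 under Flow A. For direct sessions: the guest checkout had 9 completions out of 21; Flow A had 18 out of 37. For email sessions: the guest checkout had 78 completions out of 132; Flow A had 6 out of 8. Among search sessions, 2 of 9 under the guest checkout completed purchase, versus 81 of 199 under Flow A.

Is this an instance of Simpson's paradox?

Display: the guest checkout 11/30 = 36.7%, Flow A 28/55 = 50.9% → Flow A
Direct: the guest checkout 9/21 = 42.9%, Flow A 18/37 = 48.6% → Flow A
Email: the guest checkout 78/132 = 59.1%, Flow A 6/8 = 75.0% → Flow A
Search: the guest checkout 2/9 = 22.2%, Flow A 81/199 = 40.7% → Flow A
Overall: the guest checkout 100/192 = 52.1%, Flow A 133/299 = 44.5% → the guest checkout
Flow A wins each traffic group but the guest checkout wins overall — the comparison reverses. Flow A's sessions skew toward search, which has a lower base rate.

Yes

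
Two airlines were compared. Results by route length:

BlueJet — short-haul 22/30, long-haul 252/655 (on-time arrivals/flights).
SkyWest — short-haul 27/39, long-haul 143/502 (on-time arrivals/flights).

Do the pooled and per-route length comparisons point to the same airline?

Yes

Short-haul: BlueJet 22/30 = 73.3%, SkyWest 27/39 = 69.2% → BlueJet
Long-haul: BlueJet 252/655 = 38.5%, SkyWest 143/502 = 28.5% → BlueJet
Overall: BlueJet 274/685 = 40.0%, SkyWest 170/541 = 31.4% → BlueJet
BlueJet wins overall and in every route group — no reversal.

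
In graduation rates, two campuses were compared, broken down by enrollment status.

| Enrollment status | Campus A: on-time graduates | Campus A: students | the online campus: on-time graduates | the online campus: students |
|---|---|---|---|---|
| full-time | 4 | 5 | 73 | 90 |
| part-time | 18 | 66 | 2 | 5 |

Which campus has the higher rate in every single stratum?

the online campus

Full-time: Campus A 4/5 = 80.0%, the online campus 73/90 = 81.1% → the online campus
Part-time: Campus A 18/66 = 27.3%, the online campus 2/5 = 40.0% → the online campus
The online campus has the higher rate in both groups.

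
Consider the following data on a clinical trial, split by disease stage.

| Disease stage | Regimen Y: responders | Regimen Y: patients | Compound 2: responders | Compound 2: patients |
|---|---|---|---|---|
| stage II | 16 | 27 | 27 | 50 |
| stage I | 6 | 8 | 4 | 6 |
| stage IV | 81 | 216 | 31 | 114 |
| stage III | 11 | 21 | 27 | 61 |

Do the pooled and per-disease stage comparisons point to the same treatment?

Stage II: Regimen Y 16/27 = 59.3%, Compound 2 27/50 = 54.0% → Regimen Y
Stage I: Regimen Y 6/8 = 75.0%, Compound 2 4/6 = 66.7% → Regimen Y
Stage IV: Regimen Y 81/216 = 37.5%, Compound 2 31/114 = 27.2% → Regimen Y
Stage III: Regimen Y 11/21 = 52.4%, Compound 2 27/61 = 44.3% → Regimen Y
Overall: Regimen Y 114/272 = 41.9%, Compound 2 89/231 = 38.5% → Regimen Y
Regimen Y wins overall and in every disease group — no reversal.

Yes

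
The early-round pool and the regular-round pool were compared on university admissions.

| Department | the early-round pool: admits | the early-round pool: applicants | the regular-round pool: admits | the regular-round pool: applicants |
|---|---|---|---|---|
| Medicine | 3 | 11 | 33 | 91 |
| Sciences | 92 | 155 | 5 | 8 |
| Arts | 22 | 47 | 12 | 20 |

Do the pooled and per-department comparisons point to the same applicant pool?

No

Medicine: the early-round pool 3/11 = 27.3%, the regular-round pool 33/91 = 36.3% → the regular-round pool
Sciences: the early-round pool 92/155 = 59.4%, the regular-round pool 5/8 = 62.5% → the regular-round pool
Arts: the early-round pool 22/47 = 46.8%, the regular-round pool 12/20 = 60.0% → the regular-round pool
Overall: the early-round pool 117/213 = 54.9%, the regular-round pool 50/119 = 42.0% → the early-round pool
The regular-round pool wins each department group but the early-round pool wins overall — the comparison reverses. The regular-round pool's applicants skew toward Medicine, which has a lower base rate.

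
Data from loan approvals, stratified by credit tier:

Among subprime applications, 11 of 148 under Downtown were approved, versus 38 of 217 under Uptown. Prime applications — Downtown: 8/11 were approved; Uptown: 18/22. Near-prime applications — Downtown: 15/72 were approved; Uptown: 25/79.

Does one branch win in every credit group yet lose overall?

No

Subprime: Downtown 11/148 = 7.4%, Uptown 38/217 = 17.5% → Uptown
Prime: Downtown 8/11 = 72.7%, Uptown 18/22 = 81.8% → Uptown
Near-prime: Downtown 15/72 = 20.8%, Uptown 25/79 = 31.6% → Uptown
Overall: Downtown 34/231 = 14.7%, Uptown 81/318 = 25.5% → Uptown
Uptown wins overall and in every credit group — no reversal.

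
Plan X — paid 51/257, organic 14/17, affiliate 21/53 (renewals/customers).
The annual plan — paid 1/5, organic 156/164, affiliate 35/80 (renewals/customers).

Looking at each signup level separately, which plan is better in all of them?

Paid: Plan X 51/257 = 19.8%, the annual plan 1/5 = 20.0% → the annual plan
Organic: Plan X 14/17 = 82.4%, the annual plan 156/164 = 95.1% → the annual plan
Affiliate: Plan X 21/53 = 39.6%, the annual plan 35/80 = 43.8% → the annual plan
The annual plan has the higher rate in all 3 groups.

the annual plan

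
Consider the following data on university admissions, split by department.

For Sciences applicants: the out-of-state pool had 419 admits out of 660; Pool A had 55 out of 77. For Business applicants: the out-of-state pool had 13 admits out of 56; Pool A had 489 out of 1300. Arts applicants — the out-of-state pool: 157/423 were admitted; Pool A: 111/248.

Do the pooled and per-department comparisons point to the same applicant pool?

Sciences: the out-of-state pool 419/660 = 63.5%, Pool A 55/77 = 71.4% → Pool A
Business: the out-of-state pool 13/56 = 23.2%, Pool A 489/1300 = 37.6% → Pool A
Arts: the out-of-state pool 157/423 = 37.1%, Pool A 111/248 = 44.8% → Pool A
Overall: the out-of-state pool 589/1139 = 51.7%, Pool A 655/1625 = 40.3% → the out-of-state pool
Pool A wins each department group but the out-of-state pool wins overall — the comparison reverses. Pool A's applicants skew toward Business, which has a lower base rate.

No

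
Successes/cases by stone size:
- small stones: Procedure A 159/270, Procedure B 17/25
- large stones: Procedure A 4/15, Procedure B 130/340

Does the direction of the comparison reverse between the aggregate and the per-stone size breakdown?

Small stones: Procedure A 159/270 = 58.9%, Procedure B 17/25 = 68.0% → Procedure B
Large stones: Procedure A 4/15 = 26.7%, Procedure B 130/340 = 38.2% → Procedure B
Overall: Procedure A 163/285 = 57.2%, Procedure B 147/365 = 40.3% → Procedure A
Procedure B wins each stone group but Procedure A wins overall — the comparison reverses. Procedure B's cases skew toward large stones, which has a lower base rate.

Yes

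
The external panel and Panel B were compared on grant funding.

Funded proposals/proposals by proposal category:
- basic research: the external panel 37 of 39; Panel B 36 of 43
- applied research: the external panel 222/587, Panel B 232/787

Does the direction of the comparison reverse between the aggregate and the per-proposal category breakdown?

No

Basic research: the external panel 37/39 = 94.9%, Panel B 36/43 = 83.7% → the external panel
Applied research: the external panel 222/587 = 37.8%, Panel B 232/787 = 29.5% → the external panel
Overall: the external panel 259/626 = 41.4%, Panel B 268/830 = 32.3% → the external panel
The external panel wins overall and in every proposal group — no reversal.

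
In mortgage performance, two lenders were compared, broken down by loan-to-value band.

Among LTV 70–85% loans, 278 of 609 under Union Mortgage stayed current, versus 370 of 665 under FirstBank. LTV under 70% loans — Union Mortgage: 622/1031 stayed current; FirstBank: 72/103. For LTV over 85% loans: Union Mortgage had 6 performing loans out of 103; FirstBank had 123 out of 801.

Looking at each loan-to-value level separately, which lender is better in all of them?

FirstBank

LTV 70–85%: Union Mortgage 278/609 = 45.6%, FirstBank 370/665 = 55.6% → FirstBank
LTV under 70%: Union Mortgage 622/1031 = 60.3%, FirstBank 72/103 = 69.9% → FirstBank
LTV over 85%: Union Mortgage 6/103 = 5.8%, FirstBank 123/801 = 15.4% → FirstBank
FirstBank has the higher rate in all 3 groups.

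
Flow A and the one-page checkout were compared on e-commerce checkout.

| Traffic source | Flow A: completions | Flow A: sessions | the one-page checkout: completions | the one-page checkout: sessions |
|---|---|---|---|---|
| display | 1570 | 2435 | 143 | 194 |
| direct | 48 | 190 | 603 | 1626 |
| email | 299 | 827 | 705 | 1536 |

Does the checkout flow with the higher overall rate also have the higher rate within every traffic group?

Display: Flow A 1570/2435 = 64.5%, the one-page checkout 143/194 = 73.7% → the one-page checkout
Direct: Flow A 48/190 = 25.3%, the one-page checkout 603/1626 = 37.1% → the one-page checkout
Email: Flow A 299/827 = 36.2%, the one-page checkout 705/1536 = 45.9% → the one-page checkout
Overall: Flow A 1917/3452 = 55.5%, the one-page checkout 1451/3356 = 43.2% → Flow A
The one-page checkout wins each traffic group but Flow A wins overall — the comparison reverses. The one-page checkout's sessions skew toward direct, which has a lower base rate.

No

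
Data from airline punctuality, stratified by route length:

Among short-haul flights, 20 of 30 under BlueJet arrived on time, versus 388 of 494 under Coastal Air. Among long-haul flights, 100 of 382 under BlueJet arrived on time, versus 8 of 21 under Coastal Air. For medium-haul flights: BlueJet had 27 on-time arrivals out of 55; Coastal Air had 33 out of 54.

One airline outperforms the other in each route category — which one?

Short-haul: BlueJet 20/30 = 66.7%, Coastal Air 388/494 = 78.5% → Coastal Air
Long-haul: BlueJet 100/382 = 26.2%, Coastal Air 8/21 = 38.1% → Coastal Air
Medium-haul: BlueJet 27/55 = 49.1%, Coastal Air 33/54 = 61.1% → Coastal Air
Coastal Air has the higher rate in all 3 groups.

Coastal Air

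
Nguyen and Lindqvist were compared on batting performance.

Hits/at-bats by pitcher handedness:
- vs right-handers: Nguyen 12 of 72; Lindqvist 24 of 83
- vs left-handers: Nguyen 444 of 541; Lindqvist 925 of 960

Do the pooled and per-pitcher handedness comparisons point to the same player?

Yes

Vs right-handers: Nguyen 12/72 = 16.7%, Lindqvist 24/83 = 28.9% → Lindqvist
Vs left-handers: Nguyen 444/541 = 82.1%, Lindqvist 925/960 = 96.4% → Lindqvist
Overall: Nguyen 456/613 = 74.4%, Lindqvist 949/1043 = 91.0% → Lindqvist
Lindqvist wins overall and in every pitcher group — no reversal.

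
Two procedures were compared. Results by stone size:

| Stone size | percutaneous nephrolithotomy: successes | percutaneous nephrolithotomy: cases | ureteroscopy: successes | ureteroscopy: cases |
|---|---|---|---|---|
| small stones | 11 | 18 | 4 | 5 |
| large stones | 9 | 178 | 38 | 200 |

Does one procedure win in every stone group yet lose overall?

Small stones: percutaneous nephrolithotomy 11/18 = 61.1%, ureteroscopy 4/5 = 80.0% → ureteroscopy
Large stones: percutaneous nephrolithotomy 9/178 = 5.1%, ureteroscopy 38/200 = 19.0% → ureteroscopy
Overall: percutaneous nephrolithotomy 20/196 = 10.2%, ureteroscopy 42/205 = 20.5% → ureteroscopy
Ureteroscopy wins overall and in every stone group — no reversal.

No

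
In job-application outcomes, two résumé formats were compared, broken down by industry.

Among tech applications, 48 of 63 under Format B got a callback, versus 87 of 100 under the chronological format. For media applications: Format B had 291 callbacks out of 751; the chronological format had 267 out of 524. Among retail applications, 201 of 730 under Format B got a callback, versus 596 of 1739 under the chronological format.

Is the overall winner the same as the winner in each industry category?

Yes

Tech: Format B 48/63 = 76.2%, the chronological format 87/100 = 87.0% → the chronological format
Media: Format B 291/751 = 38.7%, the chronological format 267/524 = 51.0% → the chronological format
Retail: Format B 201/730 = 27.5%, the chronological format 596/1739 = 34.3% → the chronological format
Overall: Format B 540/1544 = 35.0%, the chronological format 950/2363 = 40.2% → the chronological format
The chronological format wins overall and in every industry group — no reversal.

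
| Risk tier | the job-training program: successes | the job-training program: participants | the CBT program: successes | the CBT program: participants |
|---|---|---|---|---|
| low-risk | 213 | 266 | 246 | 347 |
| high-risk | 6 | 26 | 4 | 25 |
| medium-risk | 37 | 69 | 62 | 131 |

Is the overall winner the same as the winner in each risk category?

Yes

Low-risk: the job-training program 213/266 = 80.1%, the CBT program 246/347 = 70.9% → the job-training program
High-risk: the job-training program 6/26 = 23.1%, the CBT program 4/25 = 16.0% → the job-training program
Medium-risk: the job-training program 37/69 = 53.6%, the CBT program 62/131 = 47.3% → the job-training program
Overall: the job-training program 256/361 = 70.9%, the CBT program 312/503 = 62.0% → the job-training program
The job-training program wins overall and in every risk group — no reversal.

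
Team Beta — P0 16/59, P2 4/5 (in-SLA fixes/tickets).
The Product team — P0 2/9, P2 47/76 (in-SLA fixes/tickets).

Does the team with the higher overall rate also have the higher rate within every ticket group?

No

P0: Team Beta 16/59 = 27.1%, the Product team 2/9 = 22.2% → Team Beta
P2: Team Beta 4/5 = 80.0%, the Product team 47/76 = 61.8% → Team Beta
Overall: Team Beta 20/64 = 31.2%, the Product team 49/85 = 57.6% → the Product team
Team Beta wins each ticket group but the Product team wins overall — the comparison reverses. Team Beta's tickets skew toward P0, which has a lower base rate.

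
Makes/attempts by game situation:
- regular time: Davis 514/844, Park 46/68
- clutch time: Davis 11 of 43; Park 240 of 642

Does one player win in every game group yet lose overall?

Regular time: Davis 514/844 = 60.9%, Park 46/68 = 67.6% → Park
Clutch time: Davis 11/43 = 25.6%, Park 240/642 = 37.4% → Park
Overall: Davis 525/887 = 59.2%, Park 286/710 = 40.3% → Davis
Park wins each game group but Davis wins overall — the comparison reverses. Park's attempts skew toward clutch time, which has a lower base rate.

Yes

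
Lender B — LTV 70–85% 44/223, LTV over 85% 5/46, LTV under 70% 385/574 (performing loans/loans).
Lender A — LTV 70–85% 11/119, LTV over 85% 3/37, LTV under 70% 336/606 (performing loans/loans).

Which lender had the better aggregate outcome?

Lender B

LTV 70–85%: Lender B 44/223 = 19.7%, Lender A 11/119 = 9.2% → Lender B
LTV over 85%: Lender B 5/46 = 10.9%, Lender A 3/37 = 8.1% → Lender B
LTV under 70%: Lender B 385/574 = 67.1%, Lender A 336/606 = 55.4% → Lender B
Overall: Lender B 434/843 = 51.5%, Lender A 350/762 = 45.9% → Lender B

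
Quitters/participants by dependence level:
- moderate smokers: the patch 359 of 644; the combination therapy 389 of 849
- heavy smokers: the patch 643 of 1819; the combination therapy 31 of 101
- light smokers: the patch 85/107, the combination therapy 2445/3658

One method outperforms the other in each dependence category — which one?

the patch

Moderate smokers: the patch 359/644 = 55.7%, the combination therapy 389/849 = 45.8% → the patch
Heavy smokers: the patch 643/1819 = 35.3%, the combination therapy 31/101 = 30.7% → the patch
Light smokers: the patch 85/107 = 79.4%, the combination therapy 2445/3658 = 66.8% → the patch
The patch has the higher rate in all 3 groups.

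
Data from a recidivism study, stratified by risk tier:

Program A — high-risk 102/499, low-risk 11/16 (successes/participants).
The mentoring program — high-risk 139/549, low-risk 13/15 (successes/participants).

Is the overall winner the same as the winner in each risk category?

High-risk: Program A 102/499 = 20.4%, the mentoring program 139/549 = 25.3% → the mentoring program
Low-risk: Program A 11/16 = 68.8%, the mentoring program 13/15 = 86.7% → the mentoring program
Overall: Program A 113/515 = 21.9%, the mentoring program 152/564 = 27.0% → the mentoring program
The mentoring program wins overall and in every risk group — no reversal.

Yes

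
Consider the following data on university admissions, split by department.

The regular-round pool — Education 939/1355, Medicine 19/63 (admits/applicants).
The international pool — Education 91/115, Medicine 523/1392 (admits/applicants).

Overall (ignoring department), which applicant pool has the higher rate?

Education: the regular-round pool 939/1355 = 69.3%, the international pool 91/115 = 79.1% → the international pool
Medicine: the regular-round pool 19/63 = 30.2%, the international pool 523/1392 = 37.6% → the international pool
Overall: the regular-round pool 958/1418 = 67.6%, the international pool 614/1507 = 40.7% → the regular-round pool
(The international pool wins every department group but the regular-round pool wins overall — the international pool's applicants skew toward the low-rate Medicine group.)

the regular-round pool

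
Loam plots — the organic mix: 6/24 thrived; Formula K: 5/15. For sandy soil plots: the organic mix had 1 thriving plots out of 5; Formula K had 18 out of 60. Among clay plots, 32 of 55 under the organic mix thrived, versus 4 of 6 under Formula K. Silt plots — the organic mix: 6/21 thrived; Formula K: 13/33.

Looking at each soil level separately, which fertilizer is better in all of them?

Loam: the organic mix 6/24 = 25.0%, Formula K 5/15 = 33.3% → Formula K
Sandy soil: the organic mix 1/5 = 20.0%, Formula K 18/60 = 30.0% → Formula K
Clay: the organic mix 32/55 = 58.2%, Formula K 4/6 = 66.7% → Formula K
Silt: the organic mix 6/21 = 28.6%, Formula K 13/33 = 39.4% → Formula K
Formula K has the higher rate in all 4 groups.

Formula K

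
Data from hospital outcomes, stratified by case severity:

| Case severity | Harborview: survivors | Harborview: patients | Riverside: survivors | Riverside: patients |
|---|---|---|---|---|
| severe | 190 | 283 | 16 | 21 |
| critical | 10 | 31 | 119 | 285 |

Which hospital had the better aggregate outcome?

Severe: Harborview 190/283 = 67.1%, Riverside 16/21 = 76.2% → Riverside
Critical: Harborview 10/31 = 32.3%, Riverside 119/285 = 41.8% → Riverside
Overall: Harborview 200/314 = 63.7%, Riverside 135/306 = 44.1% → Harborview
(Riverside wins every case group but Harborview wins overall — Riverside's patients skew toward the low-rate critical group.)

Harborview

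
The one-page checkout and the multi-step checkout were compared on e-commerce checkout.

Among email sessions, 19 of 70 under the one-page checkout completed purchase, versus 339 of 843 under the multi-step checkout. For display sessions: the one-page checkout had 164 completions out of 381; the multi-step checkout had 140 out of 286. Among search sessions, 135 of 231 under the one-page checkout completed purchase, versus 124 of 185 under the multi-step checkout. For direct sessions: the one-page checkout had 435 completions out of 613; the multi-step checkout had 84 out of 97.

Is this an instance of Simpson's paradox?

Yes

Email: the one-page checkout 19/70 = 27.1%, the multi-step checkout 339/843 = 40.2% → the multi-step checkout
Display: the one-page checkout 164/381 = 43.0%, the multi-step checkout 140/286 = 49.0% → the multi-step checkout
Search: the one-page checkout 135/231 = 58.4%, the multi-step checkout 124/185 = 67.0% → the multi-step checkout
Direct: the one-page checkout 435/613 = 71.0%, the multi-step checkout 84/97 = 86.6% → the multi-step checkout
Overall: the one-page checkout 753/1295 = 58.1%, the multi-step checkout 687/1411 = 48.7% → the one-page checkout
The multi-step checkout wins each traffic group but the one-page checkout wins overall — the comparison reverses. The multi-step checkout's sessions skew toward email, which has a lower base rate.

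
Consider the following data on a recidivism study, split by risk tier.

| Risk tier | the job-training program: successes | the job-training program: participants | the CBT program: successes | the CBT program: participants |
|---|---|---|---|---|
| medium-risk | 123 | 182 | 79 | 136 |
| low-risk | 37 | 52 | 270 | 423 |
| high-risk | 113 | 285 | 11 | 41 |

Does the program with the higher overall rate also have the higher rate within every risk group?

Medium-risk: the job-training program 123/182 = 67.6%, the CBT program 79/136 = 58.1% → the job-training program
Low-risk: the job-training program 37/52 = 71.2%, the CBT program 270/423 = 63.8% → the job-training program
High-risk: the job-training program 113/285 = 39.6%, the CBT program 11/41 = 26.8% → the job-training program
Overall: the job-training program 273/519 = 52.6%, the CBT program 360/600 = 60.0% → the CBT program
The job-training program wins each risk group but the CBT program wins overall — the comparison reverses. The job-training program's participants skew toward high-risk, which has a lower base rate.

No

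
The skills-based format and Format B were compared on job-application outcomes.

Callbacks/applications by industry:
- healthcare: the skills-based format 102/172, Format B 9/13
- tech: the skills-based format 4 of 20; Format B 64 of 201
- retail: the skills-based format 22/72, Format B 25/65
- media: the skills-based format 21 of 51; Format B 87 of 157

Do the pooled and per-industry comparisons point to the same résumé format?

Healthcare: the skills-based format 102/172 = 59.3%, Format B 9/13 = 69.2% → Format B
Tech: the skills-based format 4/20 = 20.0%, Format B 64/201 = 31.8% → Format B
Retail: the skills-based format 22/72 = 30.6%, Format B 25/65 = 38.5% → Format B
Media: the skills-based format 21/51 = 41.2%, Format B 87/157 = 55.4% → Format B
Overall: the skills-based format 149/315 = 47.3%, Format B 185/436 = 42.4% → the skills-based format
Format B wins each industry group but the skills-based format wins overall — the comparison reverses. Format B's applications skew toward tech, which has a lower base rate.

No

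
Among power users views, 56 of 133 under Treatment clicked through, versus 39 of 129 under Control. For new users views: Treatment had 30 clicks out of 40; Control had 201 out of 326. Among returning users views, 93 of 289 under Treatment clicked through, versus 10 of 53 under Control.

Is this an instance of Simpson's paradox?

Power users: Treatment 56/133 = 42.1%, Control 39/129 = 30.2% → Treatment
New users: Treatment 30/40 = 75.0%, Control 201/326 = 61.7% → Treatment
Returning users: Treatment 93/289 = 32.2%, Control 10/53 = 18.9% → Treatment
Overall: Treatment 179/462 = 38.7%, Control 250/508 = 49.2% → Control
Treatment wins each user group but Control wins overall — the comparison reverses. Treatment's views skew toward returning users, which has a lower base rate.

Yes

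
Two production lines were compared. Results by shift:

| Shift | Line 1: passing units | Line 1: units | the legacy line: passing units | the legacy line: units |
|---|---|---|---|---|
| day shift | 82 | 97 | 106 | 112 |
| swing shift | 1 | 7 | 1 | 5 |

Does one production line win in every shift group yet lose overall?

No

Day shift: Line 1 82/97 = 84.5%, the legacy line 106/112 = 94.6% → the legacy line
Swing shift: Line 1 1/7 = 14.3%, the legacy line 1/5 = 20.0% → the legacy line
Overall: Line 1 83/104 = 79.8%, the legacy line 107/117 = 91.5% → the legacy line
The legacy line wins overall and in every shift group — no reversal.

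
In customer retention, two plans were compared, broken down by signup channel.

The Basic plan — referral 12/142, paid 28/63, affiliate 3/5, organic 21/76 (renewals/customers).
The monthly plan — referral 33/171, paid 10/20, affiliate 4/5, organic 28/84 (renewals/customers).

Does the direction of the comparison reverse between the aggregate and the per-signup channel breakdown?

No

Referral: the Basic plan 12/142 = 8.5%, the monthly plan 33/171 = 19.3% → the monthly plan
Paid: the Basic plan 28/63 = 44.4%, the monthly plan 10/20 = 50.0% → the monthly plan
Affiliate: the Basic plan 3/5 = 60.0%, the monthly plan 4/5 = 80.0% → the monthly plan
Organic: the Basic plan 21/76 = 27.6%, the monthly plan 28/84 = 33.3% → the monthly plan
Overall: the Basic plan 64/286 = 22.4%, the monthly plan 75/280 = 26.8% → the monthly plan
The monthly plan wins overall and in every signup group — no reversal.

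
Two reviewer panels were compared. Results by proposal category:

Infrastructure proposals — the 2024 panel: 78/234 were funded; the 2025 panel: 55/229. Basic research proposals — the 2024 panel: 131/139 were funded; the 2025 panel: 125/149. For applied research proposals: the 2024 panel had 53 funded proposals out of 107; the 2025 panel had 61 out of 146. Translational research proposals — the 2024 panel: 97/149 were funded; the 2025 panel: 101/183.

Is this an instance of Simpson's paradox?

No

Infrastructure: the 2024 panel 78/234 = 33.3%, the 2025 panel 55/229 = 24.0% → the 2024 panel
Basic research: the 2024 panel 131/139 = 94.2%, the 2025 panel 125/149 = 83.9% → the 2024 panel
Applied research: the 2024 panel 53/107 = 49.5%, the 2025 panel 61/146 = 41.8% → the 2024 panel
Translational research: the 2024 panel 97/149 = 65.1%, the 2025 panel 101/183 = 55.2% → the 2024 panel
Overall: the 2024 panel 359/629 = 57.1%, the 2025 panel 342/707 = 48.4% → the 2024 panel
The 2024 panel wins overall and in every proposal group — no reversal.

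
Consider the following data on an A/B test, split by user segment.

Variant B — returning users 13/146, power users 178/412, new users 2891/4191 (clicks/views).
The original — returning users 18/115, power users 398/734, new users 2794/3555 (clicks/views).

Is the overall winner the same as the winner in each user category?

Yes

Returning users: Variant B 13/146 = 8.9%, the original 18/115 = 15.7% → the original
Power users: Variant B 178/412 = 43.2%, the original 398/734 = 54.2% → the original
New users: Variant B 2891/4191 = 69.0%, the original 2794/3555 = 78.6% → the original
Overall: Variant B 3082/4749 = 64.9%, the original 3210/4404 = 72.9% → the original
The original wins overall and in every user group — no reversal.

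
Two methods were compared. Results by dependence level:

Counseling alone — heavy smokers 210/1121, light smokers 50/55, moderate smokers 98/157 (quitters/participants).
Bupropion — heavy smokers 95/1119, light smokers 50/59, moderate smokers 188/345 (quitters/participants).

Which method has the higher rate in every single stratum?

counseling alone

Heavy smokers: counseling alone 210/1121 = 18.7%, bupropion 95/1119 = 8.5% → counseling alone
Light smokers: counseling alone 50/55 = 90.9%, bupropion 50/59 = 84.7% → counseling alone
Moderate smokers: counseling alone 98/157 = 62.4%, bupropion 188/345 = 54.5% → counseling alone
Counseling alone has the higher rate in all 3 groups.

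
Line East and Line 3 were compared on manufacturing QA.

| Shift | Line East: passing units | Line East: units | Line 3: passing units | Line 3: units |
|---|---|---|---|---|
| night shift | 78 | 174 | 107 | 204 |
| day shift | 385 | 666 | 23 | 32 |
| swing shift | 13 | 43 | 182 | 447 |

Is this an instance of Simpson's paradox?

Night shift: Line East 78/174 = 44.8%, Line 3 107/204 = 52.5% → Line 3
Day shift: Line East 385/666 = 57.8%, Line 3 23/32 = 71.9% → Line 3
Swing shift: Line East 13/43 = 30.2%, Line 3 182/447 = 40.7% → Line 3
Overall: Line East 476/883 = 53.9%, Line 3 312/683 = 45.7% → Line East
Line 3 wins each shift group but Line East wins overall — the comparison reverses. Line 3's units skew toward swing shift, which has a lower base rate.

Yes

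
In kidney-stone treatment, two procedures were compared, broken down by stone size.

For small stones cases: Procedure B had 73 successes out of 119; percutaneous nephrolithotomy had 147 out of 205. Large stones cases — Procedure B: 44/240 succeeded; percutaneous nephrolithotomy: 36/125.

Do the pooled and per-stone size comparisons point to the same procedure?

Yes

Small stones: Procedure B 73/119 = 61.3%, percutaneous nephrolithotomy 147/205 = 71.7% → percutaneous nephrolithotomy
Large stones: Procedure B 44/240 = 18.3%, percutaneous nephrolithotomy 36/125 = 28.8% → percutaneous nephrolithotomy
Overall: Procedure B 117/359 = 32.6%, percutaneous nephrolithotomy 183/330 = 55.5% → percutaneous nephrolithotomy
Percutaneous nephrolithotomy wins overall and in every stone group — no reversal.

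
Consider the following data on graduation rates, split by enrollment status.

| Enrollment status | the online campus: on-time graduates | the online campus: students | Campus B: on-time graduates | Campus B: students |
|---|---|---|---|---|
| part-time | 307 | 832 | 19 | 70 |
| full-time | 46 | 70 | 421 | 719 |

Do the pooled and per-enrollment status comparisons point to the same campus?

Part-time: the online campus 307/832 = 36.9%, Campus B 19/70 = 27.1% → the online campus
Full-time: the online campus 46/70 = 65.7%, Campus B 421/719 = 58.6% → the online campus
Overall: the online campus 353/902 = 39.1%, Campus B 440/789 = 55.8% → Campus B
The online campus wins each enrollment group but Campus B wins overall — the comparison reverses. The online campus's students skew toward part-time, which has a lower base rate.

No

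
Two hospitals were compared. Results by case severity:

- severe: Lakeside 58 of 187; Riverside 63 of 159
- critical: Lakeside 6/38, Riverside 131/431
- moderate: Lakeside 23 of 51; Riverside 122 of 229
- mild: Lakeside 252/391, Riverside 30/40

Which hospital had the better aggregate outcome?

Lakeside

Severe: Lakeside 58/187 = 31.0%, Riverside 63/159 = 39.6% → Riverside
Critical: Lakeside 6/38 = 15.8%, Riverside 131/431 = 30.4% → Riverside
Moderate: Lakeside 23/51 = 45.1%, Riverside 122/229 = 53.3% → Riverside
Mild: Lakeside 252/391 = 64.5%, Riverside 30/40 = 75.0% → Riverside
Overall: Lakeside 339/667 = 50.8%, Riverside 346/859 = 40.3% → Lakeside
(Riverside wins every case group but Lakeside wins overall — Riverside's patients skew toward the low-rate critical group.)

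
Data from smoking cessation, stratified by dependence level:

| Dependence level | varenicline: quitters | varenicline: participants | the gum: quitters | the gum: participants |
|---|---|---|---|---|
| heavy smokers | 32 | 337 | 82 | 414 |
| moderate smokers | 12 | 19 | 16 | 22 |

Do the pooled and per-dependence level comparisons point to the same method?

Heavy smokers: varenicline 32/337 = 9.5%, the gum 82/414 = 19.8% → the gum
Moderate smokers: varenicline 12/19 = 63.2%, the gum 16/22 = 72.7% → the gum
Overall: varenicline 44/356 = 12.4%, the gum 98/436 = 22.5% → the gum
The gum wins overall and in every dependence group — no reversal.

Yes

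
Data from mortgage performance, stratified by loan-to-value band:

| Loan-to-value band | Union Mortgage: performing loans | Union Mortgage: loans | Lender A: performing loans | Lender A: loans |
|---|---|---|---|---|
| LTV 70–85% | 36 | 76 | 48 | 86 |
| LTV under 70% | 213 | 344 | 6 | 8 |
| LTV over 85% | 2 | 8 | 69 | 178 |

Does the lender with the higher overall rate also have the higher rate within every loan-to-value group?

LTV 70–85%: Union Mortgage 36/76 = 47.4%, Lender A 48/86 = 55.8% → Lender A
LTV under 70%: Union Mortgage 213/344 = 61.9%, Lender A 6/8 = 75.0% → Lender A
LTV over 85%: Union Mortgage 2/8 = 25.0%, Lender A 69/178 = 38.8% → Lender A
Overall: Union Mortgage 251/428 = 58.6%, Lender A 123/272 = 45.2% → Union Mortgage
Lender A wins each loan-to-value group but Union Mortgage wins overall — the comparison reverses. Lender A's loans skew toward LTV over 85%, which has a lower base rate.

No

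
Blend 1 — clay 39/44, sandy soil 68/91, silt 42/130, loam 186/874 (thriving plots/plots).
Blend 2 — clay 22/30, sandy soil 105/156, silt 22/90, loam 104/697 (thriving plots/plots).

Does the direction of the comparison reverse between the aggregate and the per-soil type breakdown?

No

Clay: Blend 1 39/44 = 88.6%, Blend 2 22/30 = 73.3% → Blend 1
Sandy soil: Blend 1 68/91 = 74.7%, Blend 2 105/156 = 67.3% → Blend 1
Silt: Blend 1 42/130 = 32.3%, Blend 2 22/90 = 24.4% → Blend 1
Loam: Blend 1 186/874 = 21.3%, Blend 2 104/697 = 14.9% → Blend 1
Overall: Blend 1 335/1139 = 29.4%, Blend 2 253/973 = 26.0% → Blend 1
Blend 1 wins overall and in every soil group — no reversal.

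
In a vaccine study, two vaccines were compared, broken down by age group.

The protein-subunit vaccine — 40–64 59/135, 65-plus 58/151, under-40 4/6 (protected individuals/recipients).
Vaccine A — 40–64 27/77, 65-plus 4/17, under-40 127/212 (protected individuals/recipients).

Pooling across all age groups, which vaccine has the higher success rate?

Vaccine A

40–64: the protein-subunit vaccine 59/135 = 43.7%, Vaccine A 27/77 = 35.1% → the protein-subunit vaccine
65-plus: the protein-subunit vaccine 58/151 = 38.4%, Vaccine A 4/17 = 23.5% → the protein-subunit vaccine
Under-40: the protein-subunit vaccine 4/6 = 66.7%, Vaccine A 127/212 = 59.9% → the protein-subunit vaccine
Overall: the protein-subunit vaccine 121/292 = 41.4%, Vaccine A 158/306 = 51.6% → Vaccine A
(The protein-subunit vaccine wins every age group but Vaccine A wins overall — the protein-subunit vaccine's recipients skew toward the low-rate 65-plus group.)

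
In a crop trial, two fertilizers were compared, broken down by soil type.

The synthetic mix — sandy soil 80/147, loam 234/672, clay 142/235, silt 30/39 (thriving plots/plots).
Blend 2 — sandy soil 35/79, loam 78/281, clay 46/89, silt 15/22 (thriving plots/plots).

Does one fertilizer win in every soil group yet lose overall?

Sandy soil: the synthetic mix 80/147 = 54.4%, Blend 2 35/79 = 44.3% → the synthetic mix
Loam: the synthetic mix 234/672 = 34.8%, Blend 2 78/281 = 27.8% → the synthetic mix
Clay: the synthetic mix 142/235 = 60.4%, Blend 2 46/89 = 51.7% → the synthetic mix
Silt: the synthetic mix 30/39 = 76.9%, Blend 2 15/22 = 68.2% → the synthetic mix
Overall: the synthetic mix 486/1093 = 44.5%, Blend 2 174/471 = 36.9% → the synthetic mix
The synthetic mix wins overall and in every soil group — no reversal.

No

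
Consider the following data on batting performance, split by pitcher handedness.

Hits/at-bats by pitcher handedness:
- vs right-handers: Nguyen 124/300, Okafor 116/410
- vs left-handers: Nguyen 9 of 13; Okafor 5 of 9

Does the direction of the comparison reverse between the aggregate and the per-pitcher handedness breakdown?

Vs right-handers: Nguyen 124/300 = 41.3%, Okafor 116/410 = 28.3% → Nguyen
Vs left-handers: Nguyen 9/13 = 69.2%, Okafor 5/9 = 55.6% → Nguyen
Overall: Nguyen 133/313 = 42.5%, Okafor 121/419 = 28.9% → Nguyen
Nguyen wins overall and in every pitcher group — no reversal.

No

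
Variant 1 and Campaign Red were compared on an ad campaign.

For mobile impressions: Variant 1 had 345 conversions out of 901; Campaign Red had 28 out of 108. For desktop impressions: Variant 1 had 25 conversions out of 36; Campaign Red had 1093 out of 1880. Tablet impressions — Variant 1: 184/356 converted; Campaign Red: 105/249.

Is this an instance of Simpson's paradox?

Yes

Mobile: Variant 1 345/901 = 38.3%, Campaign Red 28/108 = 25.9% → Variant 1
Desktop: Variant 1 25/36 = 69.4%, Campaign Red 1093/1880 = 58.1% → Variant 1
Tablet: Variant 1 184/356 = 51.7%, Campaign Red 105/249 = 42.2% → Variant 1
Overall: Variant 1 554/1293 = 42.8%, Campaign Red 1226/2237 = 54.8% → Campaign Red
Variant 1 wins each device group but Campaign Red wins overall — the comparison reverses. Variant 1's impressions skew toward mobile, which has a lower base rate.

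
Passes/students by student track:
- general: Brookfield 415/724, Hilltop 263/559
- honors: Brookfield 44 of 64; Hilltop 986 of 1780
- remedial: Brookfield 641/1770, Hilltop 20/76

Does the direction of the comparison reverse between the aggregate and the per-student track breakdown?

Yes

General: Brookfield 415/724 = 57.3%, Hilltop 263/559 = 47.0% → Brookfield
Honors: Brookfield 44/64 = 68.8%, Hilltop 986/1780 = 55.4% → Brookfield
Remedial: Brookfield 641/1770 = 36.2%, Hilltop 20/76 = 26.3% → Brookfield
Overall: Brookfield 1100/2558 = 43.0%, Hilltop 1269/2415 = 52.5% → Hilltop
Brookfield wins each student group but Hilltop wins overall — the comparison reverses. Brookfield's students skew toward remedial, which has a lower base rate.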